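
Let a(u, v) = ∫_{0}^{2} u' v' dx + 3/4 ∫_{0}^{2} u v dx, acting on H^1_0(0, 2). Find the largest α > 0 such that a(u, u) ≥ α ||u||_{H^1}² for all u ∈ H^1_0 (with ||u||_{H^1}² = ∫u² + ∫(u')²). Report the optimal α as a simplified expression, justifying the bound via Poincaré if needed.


α = (3 + π^2)/(4 + π^2)

Coercivity of a(·,·) on H^1_0(0, 2) means a(u, u) ≥ α ||u||_{H^1}² for every u ∈ H^1_0.
The interval has length L = 2, and Poincaré/coercivity depend only on L. Here a(u, u) = ∫(u')² + (3/4)·∫u².
Here 0 < c = 3/4 < 1. The condition a(u,u) ≥ α||u||_{H^1}² reads (1−α)∫(u')² ≥ (α−c)∫u². Any admissible α is ≤ 1 (rapidly oscillating u have ∫u²/∫(u')² → 0), and α = 1 would force 0 ≥ (1−c)∫u², impossible since c < 1; so 1−α > 0. By the sharp Poincaré inequality on H^1_0 of an interval of length L, ∫(u')² ≥ (π/L)²∫u² with equality for the first sine mode sin(π(x−x₀)/L) (x₀ the left endpoint), so the inequality holds for all u iff (1−α)(π/L)² ≥ α − c, i.e. α ≤ ((π/L)² + c)/((π/L)² + 1) = (1 + c(L/π)²)/(1 + (L/π)²). With (π/L)² = π^2/4 and c = 3/4, the largest admissible constant is α = ((π/L)² + c)/((π/L)² + 1).
Simplifying, α = (3 + π^2)/(4 + π^2).


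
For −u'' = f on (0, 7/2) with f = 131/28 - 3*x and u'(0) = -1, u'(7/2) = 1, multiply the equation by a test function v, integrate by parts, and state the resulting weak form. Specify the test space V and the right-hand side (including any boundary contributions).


V = H^1(0, 7/2) (v unrestricted at boundary; u is determined up to an additive constant); weak form: ∫_0^7/2 u'v' dx = ∫_0^7/2 (131/28 - 3*x) v dx + v(7/2) + v(0) for all v ∈ V.

Multiply both sides by a test function v and integrate from 0 to 7/2:
  ∫_0^7/2 −u''(x) v(x) dx = ∫_0^7/2 f(x) v(x) dx.
Integrate the LHS by parts once:
  ∫_0^7/2 −u'' v dx = −[u'(x) v(x)]_0^7/2 + ∫_0^7/2 u'(x) v'(x) dx.
Thus ∫_0^7/2 u'(x) v'(x) dx = ∫_0^7/2 f(x) v(x) dx + [u'(x) v(x)]_0^7/2.
Choose V so that boundary terms are either known or forced to vanish.
u has inhomogeneous Neumann u'(0) = -1, u'(7/2) = 1. [u' v]_0^7/2 = (1)·v(7/2) − (-1)·v(0) = v(7/2) + v(0). Take V = H^1(0, 7/2); boundary term becomes part of RHS.
Weak formulation: find u (satisfying any essential BC) such that ∫_0^7/2 u'(x) v'(x) dx = ∫_0^7/2 f v dx + v(7/2) + v(0) for all v ∈ V (Neumann data are natural BCs: they enter the RHS as boundary terms).
Substituting f(x) = 131/28 - 3*x, the right-hand side is ∫_0^7/2 (131/28 - 3*x) v dx + v(7/2) + v(0).
Compatibility check (pure Neumann): taking v ≡ 1 ∈ V gives 0 = ∫_0^7/2 f dx + (1) − (-1), i.e. ∫_0^7/2 f dx must equal u'(0) − u'(7/2) = -2. Indeed ∫_0^7/2 (131/28 - 3*x) dx = -2, so the data are compatible. The solution is then unique only up to an additive constant (fix it e.g. by requiring ∫_0^7/2 u dx = 0).


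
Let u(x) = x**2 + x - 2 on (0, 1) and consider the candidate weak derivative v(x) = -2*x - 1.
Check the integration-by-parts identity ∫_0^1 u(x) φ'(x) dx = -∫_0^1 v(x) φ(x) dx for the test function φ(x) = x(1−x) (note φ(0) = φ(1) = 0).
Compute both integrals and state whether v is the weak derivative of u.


LHS = -1/3, RHS = 1/3. No, v is not the weak derivative of u.

u(x) = x**2 + x - 2, classical derivative u'(x) = 2*x + 1.
φ(x) = x(1−x), so φ'(x) = 1 - 2*x.
Note φ(0) = φ(1) = 0, so the boundary term u·φ vanishes.
LHS = ∫_0^1 u(x) φ'(x) dx = ∫_0^1 (-2*x^3 - x^2 + 5*x - 2) dx. Term by term:
  ∫_0^1 -2*x^3 dx = -1/2;  ∫_0^1 -x^2 dx = -1/3;  ∫_0^1 5*x dx = 5/2;
  ∫_0^1 -2 dx = -2.
Sum: -1/2 − 1/3 + 5/2 − 2 = -1/3.
So LHS = -1/3.
∫_0^1 v(x) φ(x) dx = ∫_0^1 (2*x^3 - x^2 - x) dx. Term by term:
  ∫_0^1 2*x^3 dx = 1/2;  ∫_0^1 -x^2 dx = -1/3;  ∫_0^1 -x dx = -1/2.
Sum: 1/2 − 1/3 − 1/2 = -1/3.
So RHS = -∫_0^1 v(x) φ(x) dx = 1/3.
LHS − RHS = -2/3 ≠ 0, so the identity fails.
(For a valid weak derivative the identity must hold for EVERY test function, in particular this one. The failure shows v is NOT the weak derivative of u.)
Correct weak derivative would be u'(x) = 2*x + 1.


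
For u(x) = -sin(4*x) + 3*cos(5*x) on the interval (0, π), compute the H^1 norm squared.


||u||_{H^1(0,π)}^2 = 416/3 + 251*π/2

u'(x) = -15*sin(5*x) - 4*cos(4*x).
Expand u² and (u')² and integrate term by term on (0, π), using: for integers n ≥ 1, ∫_0^π sin²(nx) dx = ∫_0^π cos²(nx) dx = π/2; for n ≠ n', ∫_0^π sin(nx)sin(n'x) dx = ∫_0^π cos(nx)cos(n'x) dx = 0; and by product-to-sum, ∫_0^π sin(nx)cos(n'x) dx = ½∫_0^π [sin((n+n')x) + sin((n−n')x)] dx, which is 0 when n+n' is even and 2n/(n²−n'²) when n+n' is odd (it need not vanish on (0, π)).
  u² squared terms: (-1)²·∫sin(4x)² dx = 1·π/2 = π/2;  (3)²·∫cos(5x)² dx = 9·π/2 = 9*π/2.
  u² cross terms: 2·(-1)·(3)·∫sin(4x)·cos(5x) dx = -6·(-8/9) = 16/3.
  So ∫_0^π u² dx = π/2 + 9*π/2 + 16/3 = 16/3 + 5*π.
  (u')² squared terms: (-15)²·∫sin(5x)² dx = 225·π/2 = 225*π/2;  (-4)²·∫cos(4x)² dx = 16·π/2 = 8*π.
  (u')² cross terms: 2·(-15)·(-4)·∫sin(5x)·cos(4x) dx = 120·(10/9) = 400/3.
  So ∫_0^π (u')² dx = 225*π/2 + 8*π + 400/3 = 400/3 + 241*π/2.
||u||_{H^1}^2 = (16/3 + 5*π) + (400/3 + 241*π/2) = 416/3 + 251*π/2.


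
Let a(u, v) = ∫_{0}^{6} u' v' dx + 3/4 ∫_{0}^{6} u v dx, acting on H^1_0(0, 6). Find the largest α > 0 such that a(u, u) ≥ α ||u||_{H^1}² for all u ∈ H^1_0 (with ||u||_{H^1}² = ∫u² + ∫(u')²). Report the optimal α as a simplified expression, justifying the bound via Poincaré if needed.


α = (π^2 + 27)/(π^2 + 36)

Coercivity of a(·,·) on H^1_0(0, 6) means a(u, u) ≥ α ||u||_{H^1}² for every u ∈ H^1_0.
The interval has length L = 6, and Poincaré/coercivity depend only on L. Here a(u, u) = ∫(u')² + (3/4)·∫u².
Here 0 < c = 3/4 < 1. The condition a(u,u) ≥ α||u||_{H^1}² reads (1−α)∫(u')² ≥ (α−c)∫u². Any admissible α is ≤ 1 (rapidly oscillating u have ∫u²/∫(u')² → 0), and α = 1 would force 0 ≥ (1−c)∫u², impossible since c < 1; so 1−α > 0. By the sharp Poincaré inequality on H^1_0 of an interval of length L, ∫(u')² ≥ (π/L)²∫u² with equality for the first sine mode sin(π(x−x₀)/L) (x₀ the left endpoint), so the inequality holds for all u iff (1−α)(π/L)² ≥ α − c, i.e. α ≤ ((π/L)² + c)/((π/L)² + 1) = (1 + c(L/π)²)/(1 + (L/π)²). With (π/L)² = π^2/36 and c = 3/4, the largest admissible constant is α = ((π/L)² + c)/((π/L)² + 1).
Simplifying, α = (π^2 + 27)/(π^2 + 36).


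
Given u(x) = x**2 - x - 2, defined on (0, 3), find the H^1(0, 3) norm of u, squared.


||u||_{H^1}^2 = 321/10

The H^1 norm (squared) on an interval (0, L) is
  ||u||_{H^1}^2 = ∫_0^L u(x)^2 dx + ∫_0^L u'(x)^2 dx.
Compute u'(x) = 2*x - 1.
Then u(x)^2 = x**4 - 2*x**3 - 3*x**2 + 4*x + 4 and u'(x)^2 = 4*x**2 - 4*x + 1.
Integrate each monomial from 0 to 3 using ∫_0^3 c·x^n dx = c·3^(n+1)/(n+1):
  ∫_0^3 u(x)^2 dx = ∫_0^3 (x^4 - 2*x^3 - 3*x^2 + 4*x + 4) dx. Term by term:
    ∫_0^3 x^4 dx = 243/5;  ∫_0^3 -2*x^3 dx = -81/2;  ∫_0^3 -3*x^2 dx = -27;
    ∫_0^3 4*x dx = 18;  ∫_0^3 4 dx = 12.
  Sum: 243/5 − 81/2 − 27 + 18 + 12 = 111/10.
  ∫_0^3 u'(x)^2 dx = ∫_0^3 (4*x^2 - 4*x + 1) dx. Term by term:
    ∫_0^3 4*x^2 dx = 36;  ∫_0^3 -4*x dx = -18;  ∫_0^3 1 dx = 3.
  Sum: 36 − 18 + 3 = 21.
Adding: ||u||_{H^1}^2 = 111/10 + 21 = 321/10.


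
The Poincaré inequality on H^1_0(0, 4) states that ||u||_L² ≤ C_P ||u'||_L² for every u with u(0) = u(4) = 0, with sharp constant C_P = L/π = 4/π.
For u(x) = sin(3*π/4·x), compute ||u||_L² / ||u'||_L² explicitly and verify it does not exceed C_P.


||u||_L² / ||u'||_L² = 4/(3*π) < C_P = 4/π.

u(x) = sin(3*π/4·x), so u'(x) = 3*π*cos(3*π*x/4)/4.
Writing u(x) = A·sin(kπx/L) with A = 1 and k = 3, use ∫_0^L sin²(kπx/L) dx = L/2 and ∫_0^L cos²(kπx/L) dx = L/2.
u² = 1·sin²(3*π/4·x) and (u')² = 9*π^2/16·cos²(3*π/4·x), and each of sin², cos² integrates to L/2 = 2 over (0, 4).
∫_0^4 u² dx = 2, so ||u||_L² = sqrt(2).
∫_0^4 (u')² dx = 9*π^2/8, so ||u'||_L² = 3*sqrt(2)*π/4.
Ratio ||u||_L² / ||u'||_L² = 4/(3*π).
Sharp Poincaré constant on H^1_0(0, 4) is C_P = L/π = 4/π, achieved by sin(π/4·x).
This is the k = 3 harmonic; the ratio L/(kπ) is strictly less than C_P = L/π, consistent with the sharp inequality ||u||_L² ≤ C_P ||u'||_L².


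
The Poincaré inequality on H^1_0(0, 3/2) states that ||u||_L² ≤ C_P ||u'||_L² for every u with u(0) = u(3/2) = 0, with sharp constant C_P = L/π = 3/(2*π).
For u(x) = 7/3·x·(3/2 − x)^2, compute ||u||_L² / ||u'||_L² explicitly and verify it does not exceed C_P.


||u||_L² / ||u'||_L² = 3*sqrt(14)/28 < C_P = 3/(2*π).

u(x) = 7/3·x·(3/2 − x)^2, so u'(x) = 7*x^2 - 14*x + 21/4.
u(x) = 7/3·x·(3/2 − x)^2 vanishes at x = 0 and x = 3/2, so u ∈ H^1_0(0, 3/2). Differentiate via the product rule and integrate the resulting polynomials term by term.
  ∫_0^3/2 u² dx = ∫_0^3/2 (49*x^6/9 - 98*x^5/3 + 147*x^4/2 - 147*x^3/2 + 441*x^2/16) dx. Term by term:
    ∫_0^3/2 49*x^6/9 dx = 1701/128;  ∫_0^3/2 -98*x^5/3 dx = -3969/64;  ∫_0^3/2 147*x^4/2 dx = 35721/320;
    ∫_0^3/2 -147*x^3/2 dx = -11907/128;  ∫_0^3/2 441*x^2/16 dx = 3969/128.
  Sum: 1701/128 − 3969/64 + 35721/320 − 11907/128 + 3969/128 = 567/640.
  ∫_0^3/2 (u')² dx = ∫_0^3/2 (49*x^4 - 196*x^3 + 539*x^2/2 - 147*x + 441/16) dx. Term by term:
    ∫_0^3/2 49*x^4 dx = 11907/160;  ∫_0^3/2 -196*x^3 dx = -3969/16;  ∫_0^3/2 539*x^2/2 dx = 4851/16;
    ∫_0^3/2 -147*x dx = -1323/8;  ∫_0^3/2 441/16 dx = 1323/32.
  Sum: 11907/160 − 3969/16 + 4851/16 − 1323/8 + 1323/32 = 441/80.
∫_0^3/2 u² dx = 567/640, so ||u||_L² = 9*sqrt(70)/80.
∫_0^3/2 (u')² dx = 441/80, so ||u'||_L² = 21*sqrt(5)/20.
Ratio ||u||_L² / ||u'||_L² = 3*sqrt(14)/28.
Sharp Poincaré constant on H^1_0(0, 3/2) is C_P = L/π = 3/(2*π), achieved by sin(2*π/3·x).
A polynomial bump cannot attain the sharp Poincaré constant (only the first sine eigenfunction does), so the ratio is strictly less than C_P, consistent with ||u||_L² ≤ C_P ||u'||_L².


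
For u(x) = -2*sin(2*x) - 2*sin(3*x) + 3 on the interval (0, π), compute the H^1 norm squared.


||u||_{H^1(0,π)}^2 = -8 + 39*π

u'(x) = -4*cos(2*x) - 6*cos(3*x).
Expand u² and (u')² and integrate term by term on (0, π), using: for integers n ≥ 1, ∫_0^π sin²(nx) dx = ∫_0^π cos²(nx) dx = π/2; for n ≠ n', ∫_0^π sin(nx)sin(n'x) dx = ∫_0^π cos(nx)cos(n'x) dx = 0; and by product-to-sum, ∫_0^π sin(nx)cos(n'x) dx = ½∫_0^π [sin((n+n')x) + sin((n−n')x)] dx, which is 0 when n+n' is even and 2n/(n²−n'²) when n+n' is odd (it need not vanish on (0, π)). For the constant mode: ∫_0^π 1 dx = π, ∫_0^π cos(nx) dx = 0, ∫_0^π sin(nx) dx = (1−(−1)^n)/n.
  u² squared terms: (3)²·∫1 dx = 9·π = 9*π;  (-2)²·∫sin(2x)² dx = 4·π/2 = 2*π;  (-2)²·∫sin(3x)² dx = 4·π/2 = 2*π.
  u² cross terms: 2·(3)·(-2)·∫1·sin(2x) dx = -12·(0) = 0;  2·(3)·(-2)·∫1·sin(3x) dx = -12·(2/3) = -8;  2·(-2)·(-2)·∫sin(2x)·sin(3x) dx = 8·(0) = 0.
  So ∫_0^π u² dx = 9*π + 2*π + 2*π + 0 − 8 + 0 = -8 + 13*π.
  (u')² squared terms: (-6)²·∫cos(3x)² dx = 36·π/2 = 18*π;  (-4)²·∫cos(2x)² dx = 16·π/2 = 8*π.
  (u')² cross terms: 2·(-6)·(-4)·∫cos(3x)·cos(2x) dx = 48·(0) = 0.
  So ∫_0^π (u')² dx = 18*π + 8*π + 0 = 26*π.
||u||_{H^1}^2 = (-8 + 13*π) + (26*π) = -8 + 39*π.


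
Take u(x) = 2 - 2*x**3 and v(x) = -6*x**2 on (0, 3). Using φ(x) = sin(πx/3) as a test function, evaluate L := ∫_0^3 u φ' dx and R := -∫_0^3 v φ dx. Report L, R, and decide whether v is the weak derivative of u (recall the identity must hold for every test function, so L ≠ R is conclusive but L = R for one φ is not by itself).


LHS = -648/π^3 + 162/π, RHS = -648/π^3 + 162/π. Yes, v = u' weakly.

u(x) = 2 - 2*x**3, classical derivative u'(x) = -6*x**2.
φ(x) = sin(πx/3), so φ'(x) = π*cos(π*x/3)/3.
Note φ(0) = φ(3) = 0, so the boundary term u·φ vanishes.
LHS = ∫_0^3 u(x) φ'(x) dx = ∫_0^3 (-2*π*x^3*cos(π*x/3)/3 + 2*π*cos(π*x/3)/3) dx. Term by term:
  ∫_0^3 2*π*cos(π*x/3)/3 dx = 0;  ∫_0^3 -2*π*x^3*cos(π*x/3)/3 dx = -648/π^3 + 162/π.
Sum: 0 + -648/π^3 + 162/π = -648/π^3 + 162/π.
So LHS = -648/π^3 + 162/π.
∫_0^3 v(x) φ(x) dx = ∫_0^3 (-6*x^2*sin(π*x/3)) dx. Term by term:
  ∫_0^3 -6*x^2*sin(π*x/3) dx = -162/π + 648/π^3.
So RHS = -∫_0^3 v(x) φ(x) dx = -648/π^3 + 162/π.
LHS = RHS, so the identity holds for this test φ.
Moreover u is smooth here and v(x) = u'(x) = -6*x**2 pointwise, so the identity holds for every test function. Hence v is the weak derivative of u.


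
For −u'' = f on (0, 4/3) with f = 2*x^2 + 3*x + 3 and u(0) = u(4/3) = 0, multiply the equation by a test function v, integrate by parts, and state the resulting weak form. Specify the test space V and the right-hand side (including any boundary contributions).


V = H^1_0(0, 4/3) (so v(0) = v(4/3) = 0); weak form: ∫_0^4/3 u'v' dx = ∫_0^4/3 (2*x^2 + 3*x + 3) v dx for all v ∈ V.

Multiply both sides by a test function v and integrate from 0 to 4/3:
  ∫_0^4/3 −u''(x) v(x) dx = ∫_0^4/3 f(x) v(x) dx.
Integrate the LHS by parts once:
  ∫_0^4/3 −u'' v dx = −[u'(x) v(x)]_0^4/3 + ∫_0^4/3 u'(x) v'(x) dx.
Thus ∫_0^4/3 u'(x) v'(x) dx = ∫_0^4/3 f(x) v(x) dx + [u'(x) v(x)]_0^4/3.
Choose V so that boundary terms are either known or forced to vanish.
u is Dirichlet: u(0) = u(4/3) = 0. Let V = H^1_0(0, 4/3); then v(0) = v(4/3) = 0, and [u' v]_0^4/3 = 0.
Weak formulation: find u (satisfying any essential BC) such that ∫_0^4/3 u'(x) v'(x) dx = ∫_0^4/3 f v dx for all v ∈ V.
Substituting f(x) = 2*x^2 + 3*x + 3, the right-hand side is ∫_0^4/3 (2*x^2 + 3*x + 3) v dx.


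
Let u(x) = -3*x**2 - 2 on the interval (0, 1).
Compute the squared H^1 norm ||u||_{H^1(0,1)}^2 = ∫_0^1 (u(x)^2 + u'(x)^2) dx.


||u||_{H^1}^2 = 109/5

The H^1 norm (squared) on an interval (0, L) is
  ||u||_{H^1}^2 = ∫_0^L u(x)^2 dx + ∫_0^L u'(x)^2 dx.
Compute u'(x) = -6*x.
Then u(x)^2 = 9*x**4 + 12*x**2 + 4 and u'(x)^2 = 36*x**2.
Integrate each monomial from 0 to 1 using ∫_0^1 c·x^n dx = c·1^(n+1)/(n+1):
  ∫_0^1 u(x)^2 dx = ∫_0^1 (9*x^4 + 12*x^2 + 4) dx. Term by term:
    ∫_0^1 9*x^4 dx = 9/5;  ∫_0^1 12*x^2 dx = 4;  ∫_0^1 4 dx = 4.
  Sum: 9/5 + 4 + 4 = 49/5.
  ∫_0^1 u'(x)^2 dx = ∫_0^1 (36*x^2) dx. Term by term:
    ∫_0^1 36*x^2 dx = 12.
Adding: ||u||_{H^1}^2 = 49/5 + 12 = 109/5.


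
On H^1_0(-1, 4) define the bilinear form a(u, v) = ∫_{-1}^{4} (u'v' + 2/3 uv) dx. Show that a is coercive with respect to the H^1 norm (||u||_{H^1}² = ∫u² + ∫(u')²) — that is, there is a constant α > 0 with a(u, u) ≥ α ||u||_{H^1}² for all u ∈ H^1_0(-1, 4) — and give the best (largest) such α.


α = (π^2 + 50/3)/(π^2 + 25)

Coercivity of a(·,·) on H^1_0(-1, 4) means a(u, u) ≥ α ||u||_{H^1}² for every u ∈ H^1_0.
The interval has length L = 5, and Poincaré/coercivity depend only on L. Here a(u, u) = ∫(u')² + (2/3)·∫u².
Here 0 < c = 2/3 < 1. The condition a(u,u) ≥ α||u||_{H^1}² reads (1−α)∫(u')² ≥ (α−c)∫u². Any admissible α is ≤ 1 (rapidly oscillating u have ∫u²/∫(u')² → 0), and α = 1 would force 0 ≥ (1−c)∫u², impossible since c < 1; so 1−α > 0. By the sharp Poincaré inequality on H^1_0 of an interval of length L, ∫(u')² ≥ (π/L)²∫u² with equality for the first sine mode sin(π(x−x₀)/L) (x₀ the left endpoint), so the inequality holds for all u iff (1−α)(π/L)² ≥ α − c, i.e. α ≤ ((π/L)² + c)/((π/L)² + 1) = (1 + c(L/π)²)/(1 + (L/π)²). With (π/L)² = π^2/25 and c = 2/3, the largest admissible constant is α = ((π/L)² + c)/((π/L)² + 1).
Simplifying, α = (π^2 + 50/3)/(π^2 + 25).


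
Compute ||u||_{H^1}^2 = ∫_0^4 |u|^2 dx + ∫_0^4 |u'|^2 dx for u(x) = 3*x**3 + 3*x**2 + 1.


||u||_{H^1}^2 = 419868/7

The H^1 norm (squared) on an interval (0, L) is
  ||u||_{H^1}^2 = ∫_0^L u(x)^2 dx + ∫_0^L u'(x)^2 dx.
Compute u'(x) = 9*x**2 + 6*x.
Then u(x)^2 = 9*x**6 + 18*x**5 + 9*x**4 + 6*x**3 + 6*x**2 + 1 and u'(x)^2 = 81*x**4 + 108*x**3 + 36*x**2.
Integrate each monomial from 0 to 4 using ∫_0^4 c·x^n dx = c·4^(n+1)/(n+1):
  ∫_0^4 u(x)^2 dx = ∫_0^4 (9*x^6 + 18*x^5 + 9*x^4 + 6*x^3 + 6*x^2 + 1) dx. Term by term:
    ∫_0^4 9*x^6 dx = 147456/7;  ∫_0^4 18*x^5 dx = 12288;  ∫_0^4 9*x^4 dx = 9216/5;
    ∫_0^4 6*x^3 dx = 384;  ∫_0^4 6*x^2 dx = 128;  ∫_0^4 1 dx = 4.
  Sum: 147456/7 + 12288 + 9216/5 + 384 + 128 + 4 = 1249932/35.
  ∫_0^4 u'(x)^2 dx = ∫_0^4 (81*x^4 + 108*x^3 + 36*x^2) dx. Term by term:
    ∫_0^4 81*x^4 dx = 82944/5;  ∫_0^4 108*x^3 dx = 6912;  ∫_0^4 36*x^2 dx = 768.
  Sum: 82944/5 + 6912 + 768 = 121344/5.
Adding: ||u||_{H^1}^2 = 1249932/35 + 121344/5 = 419868/7.


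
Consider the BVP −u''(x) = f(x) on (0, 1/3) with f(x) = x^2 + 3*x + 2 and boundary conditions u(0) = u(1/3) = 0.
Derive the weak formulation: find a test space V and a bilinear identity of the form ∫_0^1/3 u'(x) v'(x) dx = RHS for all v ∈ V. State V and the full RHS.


V = H^1_0(0, 1/3) (so v(0) = v(1/3) = 0); weak form: ∫_0^1/3 u'v' dx = ∫_0^1/3 (x^2 + 3*x + 2) v dx for all v ∈ V.

Multiply both sides by a test function v and integrate from 0 to 1/3:
  ∫_0^1/3 −u''(x) v(x) dx = ∫_0^1/3 f(x) v(x) dx.
Integrate the LHS by parts once:
  ∫_0^1/3 −u'' v dx = −[u'(x) v(x)]_0^1/3 + ∫_0^1/3 u'(x) v'(x) dx.
Thus ∫_0^1/3 u'(x) v'(x) dx = ∫_0^1/3 f(x) v(x) dx + [u'(x) v(x)]_0^1/3.
Choose V so that boundary terms are either known or forced to vanish.
u is Dirichlet: u(0) = u(1/3) = 0. Let V = H^1_0(0, 1/3); then v(0) = v(1/3) = 0, and [u' v]_0^1/3 = 0.
Weak formulation: find u (satisfying any essential BC) such that ∫_0^1/3 u'(x) v'(x) dx = ∫_0^1/3 f v dx for all v ∈ V.
Substituting f(x) = x^2 + 3*x + 2, the right-hand side is ∫_0^1/3 (x^2 + 3*x + 2) v dx.


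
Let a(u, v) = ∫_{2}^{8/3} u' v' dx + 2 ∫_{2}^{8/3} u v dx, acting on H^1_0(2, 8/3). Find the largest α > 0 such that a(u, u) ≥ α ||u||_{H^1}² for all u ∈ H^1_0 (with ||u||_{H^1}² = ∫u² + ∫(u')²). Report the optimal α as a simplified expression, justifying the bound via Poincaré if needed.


α = 1

Coercivity of a(·,·) on H^1_0(2, 8/3) means a(u, u) ≥ α ||u||_{H^1}² for every u ∈ H^1_0.
The interval has length L = 2/3, and Poincaré/coercivity depend only on L. Here a(u, u) = ∫(u')² + (2)·∫u².
Here c = 2 ≥ 1, so a(u,u) = ∫(u')² + c∫u² ≥ ∫(u')² + ∫u² = ||u||_{H^1}², i.e. α = 1 works. No larger α is possible: a(u,u) ≥ α||u||_{H^1}² means (1−α)∫(u')² ≥ (α−c)∫u², and for the modes u_n = sin(nπ(x−x₀)/L) (x₀ the left endpoint) one has ∫u_n²/∫(u_n')² = (L/(nπ))² → 0, so a(u_n,u_n)/||u_n||_{H^1}² → 1. Hence the optimal constant is α = 1.
Therefore α = 1.


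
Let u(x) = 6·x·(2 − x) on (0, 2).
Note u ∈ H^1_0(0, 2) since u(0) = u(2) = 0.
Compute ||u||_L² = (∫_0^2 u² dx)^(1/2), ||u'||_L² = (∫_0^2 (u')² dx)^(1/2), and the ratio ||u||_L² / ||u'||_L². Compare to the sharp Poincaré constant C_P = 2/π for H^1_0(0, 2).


||u||_L² / ||u'||_L² = sqrt(10)/5 < C_P = 2/π.

u(x) = 6·x·(2 − x), so u'(x) = 12 - 12*x.
u(x) = 6·x·(2 − x) vanishes at x = 0 and x = 2, so u ∈ H^1_0(0, 2). Differentiate via the product rule and integrate the resulting polynomials term by term.
  ∫_0^2 u² dx = ∫_0^2 (36*x^4 - 144*x^3 + 144*x^2) dx. Term by term:
    ∫_0^2 36*x^4 dx = 1152/5;  ∫_0^2 -144*x^3 dx = -576;  ∫_0^2 144*x^2 dx = 384.
  Sum: 1152/5 − 576 + 384 = 192/5.
  ∫_0^2 (u')² dx = ∫_0^2 (144*x^2 - 288*x + 144) dx. Term by term:
    ∫_0^2 144*x^2 dx = 384;  ∫_0^2 -288*x dx = -576;  ∫_0^2 144 dx = 288.
  Sum: 384 − 576 + 288 = 96.
∫_0^2 u² dx = 192/5, so ||u||_L² = 8*sqrt(15)/5.
∫_0^2 (u')² dx = 96, so ||u'||_L² = 4*sqrt(6).
Ratio ||u||_L² / ||u'||_L² = sqrt(10)/5.
Sharp Poincaré constant on H^1_0(0, 2) is C_P = L/π = 2/π, achieved by sin(π/2·x).
A polynomial bump cannot attain the sharp Poincaré constant (only the first sine eigenfunction does), so the ratio is strictly less than C_P, consistent with ||u||_L² ≤ C_P ||u'||_L².


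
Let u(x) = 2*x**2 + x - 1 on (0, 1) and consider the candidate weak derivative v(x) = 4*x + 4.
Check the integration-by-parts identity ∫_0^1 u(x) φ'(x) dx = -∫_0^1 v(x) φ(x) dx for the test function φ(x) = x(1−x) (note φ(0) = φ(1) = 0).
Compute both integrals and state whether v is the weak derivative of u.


LHS = -1/2, RHS = -1. No, v is not the weak derivative of u.

u(x) = 2*x**2 + x - 1, classical derivative u'(x) = 4*x + 1.
φ(x) = x(1−x), so φ'(x) = 1 - 2*x.
Note φ(0) = φ(1) = 0, so the boundary term u·φ vanishes.
LHS = ∫_0^1 u(x) φ'(x) dx = ∫_0^1 (-4*x^3 + 3*x - 1) dx. Term by term:
  ∫_0^1 -4*x^3 dx = -1;  ∫_0^1 3*x dx = 3/2;  ∫_0^1 -1 dx = -1.
Sum: -1 + 3/2 − 1 = -1/2.
So LHS = -1/2.
∫_0^1 v(x) φ(x) dx = ∫_0^1 (-4*x^3 + 4*x) dx. Term by term:
  ∫_0^1 -4*x^3 dx = -1;  ∫_0^1 4*x dx = 2.
Sum: -1 + 2 = 1.
So RHS = -∫_0^1 v(x) φ(x) dx = -1.
LHS − RHS = 1/2 ≠ 0, so the identity fails.
(For a valid weak derivative the identity must hold for EVERY test function, in particular this one. The failure shows v is NOT the weak derivative of u.)
Correct weak derivative would be u'(x) = 4*x + 1.


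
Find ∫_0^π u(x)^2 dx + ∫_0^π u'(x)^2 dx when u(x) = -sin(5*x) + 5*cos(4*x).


||u||_{H^1(0,π)}^2 = -1700/9 + 451*π/2

u'(x) = -20*sin(4*x) - 5*cos(5*x).
Expand u² and (u')² and integrate term by term on (0, π), using: for integers n ≥ 1, ∫_0^π sin²(nx) dx = ∫_0^π cos²(nx) dx = π/2; for n ≠ n', ∫_0^π sin(nx)sin(n'x) dx = ∫_0^π cos(nx)cos(n'x) dx = 0; and by product-to-sum, ∫_0^π sin(nx)cos(n'x) dx = ½∫_0^π [sin((n+n')x) + sin((n−n')x)] dx, which is 0 when n+n' is even and 2n/(n²−n'²) when n+n' is odd (it need not vanish on (0, π)).
  u² squared terms: (-1)²·∫sin(5x)² dx = 1·π/2 = π/2;  (5)²·∫cos(4x)² dx = 25·π/2 = 25*π/2.
  u² cross terms: 2·(-1)·(5)·∫sin(5x)·cos(4x) dx = -10·(10/9) = -100/9.
  So ∫_0^π u² dx = π/2 + 25*π/2 − 100/9 = -100/9 + 13*π.
  (u')² squared terms: (-20)²·∫sin(4x)² dx = 400·π/2 = 200*π;  (-5)²·∫cos(5x)² dx = 25·π/2 = 25*π/2.
  (u')² cross terms: 2·(-20)·(-5)·∫sin(4x)·cos(5x) dx = 200·(-8/9) = -1600/9.
  So ∫_0^π (u')² dx = 200*π + 25*π/2 − 1600/9 = -1600/9 + 425*π/2.
||u||_{H^1}^2 = (-100/9 + 13*π) + (-1600/9 + 425*π/2) = -1700/9 + 451*π/2.


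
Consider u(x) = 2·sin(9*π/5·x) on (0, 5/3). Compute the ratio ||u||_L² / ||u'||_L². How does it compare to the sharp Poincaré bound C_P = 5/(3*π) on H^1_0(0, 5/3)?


||u||_L² / ||u'||_L² = 5/(9*π) < C_P = 5/(3*π).

u(x) = 2·sin(9*π/5·x), so u'(x) = 18*π*cos(9*π*x/5)/5.
Writing u(x) = A·sin(kπx/L) with A = 2 and k = 3, use ∫_0^L sin²(kπx/L) dx = L/2 and ∫_0^L cos²(kπx/L) dx = L/2.
u² = 4·sin²(9*π/5·x) and (u')² = 324*π^2/25·cos²(9*π/5·x), and each of sin², cos² integrates to L/2 = 5/6 over (0, 5/3).
∫_0^5/3 u² dx = 10/3, so ||u||_L² = sqrt(30)/3.
∫_0^5/3 (u')² dx = 54*π^2/5, so ||u'||_L² = 3*sqrt(30)*π/5.
Ratio ||u||_L² / ||u'||_L² = 5/(9*π).
Sharp Poincaré constant on H^1_0(0, 5/3) is C_P = L/π = 5/(3*π), achieved by sin(3*π/5·x).
This is the k = 3 harmonic; the ratio L/(kπ) is strictly less than C_P = L/π, consistent with the sharp inequality ||u||_L² ≤ C_P ||u'||_L².


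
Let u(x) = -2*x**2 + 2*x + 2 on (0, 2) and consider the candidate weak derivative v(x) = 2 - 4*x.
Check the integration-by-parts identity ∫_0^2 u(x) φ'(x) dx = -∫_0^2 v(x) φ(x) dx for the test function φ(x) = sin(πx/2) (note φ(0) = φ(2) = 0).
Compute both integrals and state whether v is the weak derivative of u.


LHS = 8/π, RHS = 8/π. Yes, v = u' weakly.

u(x) = -2*x**2 + 2*x + 2, classical derivative u'(x) = 2 - 4*x.
φ(x) = sin(πx/2), so φ'(x) = π*cos(π*x/2)/2.
Note φ(0) = φ(2) = 0, so the boundary term u·φ vanishes.
LHS = ∫_0^2 u(x) φ'(x) dx = ∫_0^2 (-π*x^2*cos(π*x/2) + π*x*cos(π*x/2) + π*cos(π*x/2)) dx. Term by term:
  ∫_0^2 π*cos(π*x/2) dx = 0;  ∫_0^2 π*x*cos(π*x/2) dx = -8/π;  ∫_0^2 -π*x^2*cos(π*x/2) dx = 16/π.
Sum: 0 − 8/π + 16/π = 8/π.
So LHS = 8/π.
∫_0^2 v(x) φ(x) dx = ∫_0^2 (-4*x*sin(π*x/2) + 2*sin(π*x/2)) dx. Term by term:
  ∫_0^2 2*sin(π*x/2) dx = 8/π;  ∫_0^2 -4*x*sin(π*x/2) dx = -16/π.
Sum: 8/π − 16/π = -8/π.
So RHS = -∫_0^2 v(x) φ(x) dx = 8/π.
LHS = RHS, so the identity holds for this test φ.
Moreover u is smooth here and v(x) = u'(x) = 2 - 4*x pointwise, so the identity holds for every test function. Hence v is the weak derivative of u.


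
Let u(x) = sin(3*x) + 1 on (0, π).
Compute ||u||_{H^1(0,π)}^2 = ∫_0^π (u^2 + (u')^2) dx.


||u||_{H^1(0,π)}^2 = 4/3 + 6*π

u'(x) = 3*cos(3*x).
Expand u² and (u')² and integrate term by term on (0, π), using: for integers n ≥ 1, ∫_0^π sin²(nx) dx = ∫_0^π cos²(nx) dx = π/2; for n ≠ n', ∫_0^π sin(nx)sin(n'x) dx = ∫_0^π cos(nx)cos(n'x) dx = 0; and by product-to-sum, ∫_0^π sin(nx)cos(n'x) dx = ½∫_0^π [sin((n+n')x) + sin((n−n')x)] dx, which is 0 when n+n' is even and 2n/(n²−n'²) when n+n' is odd (it need not vanish on (0, π)). For the constant mode: ∫_0^π 1 dx = π, ∫_0^π cos(nx) dx = 0, ∫_0^π sin(nx) dx = (1−(−1)^n)/n.
  u² squared terms: (1)²·∫1 dx = 1·π = π;  (1)²·∫sin(3x)² dx = 1·π/2 = π/2.
  u² cross terms: 2·(1)·(1)·∫1·sin(3x) dx = 2·(2/3) = 4/3.
  So ∫_0^π u² dx = π + π/2 + 4/3 = 4/3 + 3*π/2.
  (u')² squared terms: (3)²·∫cos(3x)² dx = 9·π/2 = 9*π/2.
  So ∫_0^π (u')² dx = 9*π/2.
||u||_{H^1}^2 = (4/3 + 3*π/2) + (9*π/2) = 4/3 + 6*π.


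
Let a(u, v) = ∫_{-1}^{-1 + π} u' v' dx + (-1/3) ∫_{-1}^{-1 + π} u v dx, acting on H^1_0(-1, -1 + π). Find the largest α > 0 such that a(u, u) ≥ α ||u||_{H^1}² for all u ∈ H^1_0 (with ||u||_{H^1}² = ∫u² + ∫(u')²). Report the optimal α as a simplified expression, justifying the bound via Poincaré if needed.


α = 1/3

Coercivity of a(·,·) on H^1_0(-1, -1 + π) means a(u, u) ≥ α ||u||_{H^1}² for every u ∈ H^1_0.
The interval has length L = π, and Poincaré/coercivity depend only on L. Here a(u, u) = ∫(u')² + (-1/3)·∫u².
Here c = -1/3 < 0 with |c| < (π/L)² = 1, so coercivity still holds. The condition a(u,u) ≥ α||u||_{H^1}² reads (1−α)∫(u')² ≥ (α−c)∫u². Any admissible α is ≤ 1 (rapidly oscillating u have ∫u²/∫(u')² → 0), and α = 1 would force 0 ≥ (1−c)∫u², impossible since c < 1; so 1−α > 0. By the sharp Poincaré inequality on H^1_0 of an interval of length L, ∫(u')² ≥ (π/L)²∫u² with equality for the first sine mode sin(π(x−x₀)/L) (x₀ the left endpoint), so the inequality holds for all u iff (1−α)(π/L)² ≥ α − c, i.e. α ≤ ((π/L)² + c)/((π/L)² + 1) = (1 + c(L/π)²)/(1 + (L/π)²). (Direct route, valid since c ≤ 0: Poincaré gives c∫u² ≥ c(L/π)²∫(u')², so a(u,u) ≥ (1 + c(L/π)²)∫(u')², while ||u||_{H^1}² ≤ (1 + (L/π)²)∫(u')²; dividing yields the same α.) With (π/L)² = 1 and c = -1/3, the largest admissible constant is α = ((π/L)² + c)/((π/L)² + 1).
Simplifying, α = 1/3.


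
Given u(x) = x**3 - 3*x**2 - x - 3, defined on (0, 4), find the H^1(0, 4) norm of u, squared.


||u||_{H^1}^2 = 46904/105

The H^1 norm (squared) on an interval (0, L) is
  ||u||_{H^1}^2 = ∫_0^L u(x)^2 dx + ∫_0^L u'(x)^2 dx.
Compute u'(x) = 3*x**2 - 6*x - 1.
Then u(x)^2 = x**6 - 6*x**5 + 7*x**4 + 19*x**2 + 6*x + 9 and u'(x)^2 = 9*x**4 - 36*x**3 + 30*x**2 + 12*x + 1.
Integrate each monomial from 0 to 4 using ∫_0^4 c·x^n dx = c·4^(n+1)/(n+1):
  ∫_0^4 u(x)^2 dx = ∫_0^4 (x^6 - 6*x^5 + 7*x^4 + 19*x^2 + 6*x + 9) dx. Term by term:
    ∫_0^4 x^6 dx = 16384/7;  ∫_0^4 -6*x^5 dx = -4096;  ∫_0^4 7*x^4 dx = 7168/5;
    ∫_0^4 19*x^2 dx = 1216/3;  ∫_0^4 6*x dx = 48;  ∫_0^4 9 dx = 36.
  Sum: 16384/7 − 4096 + 7168/5 + 1216/3 + 48 + 36 = 17588/105.
  ∫_0^4 u'(x)^2 dx = ∫_0^4 (9*x^4 - 36*x^3 + 30*x^2 + 12*x + 1) dx. Term by term:
    ∫_0^4 9*x^4 dx = 9216/5;  ∫_0^4 -36*x^3 dx = -2304;  ∫_0^4 30*x^2 dx = 640;
    ∫_0^4 12*x dx = 96;  ∫_0^4 1 dx = 4.
  Sum: 9216/5 − 2304 + 640 + 96 + 4 = 1396/5.
Adding: ||u||_{H^1}^2 = 17588/105 + 1396/5 = 46904/105.


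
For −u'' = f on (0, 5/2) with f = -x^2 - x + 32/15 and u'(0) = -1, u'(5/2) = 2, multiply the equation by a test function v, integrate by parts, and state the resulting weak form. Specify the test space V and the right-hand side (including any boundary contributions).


V = H^1(0, 5/2) (v unrestricted at boundary; u is determined up to an additive constant); weak form: ∫_0^5/2 u'v' dx = ∫_0^5/2 (-x^2 - x + 32/15) v dx + 2·v(5/2) + v(0) for all v ∈ V.

Multiply both sides by a test function v and integrate from 0 to 5/2:
  ∫_0^5/2 −u''(x) v(x) dx = ∫_0^5/2 f(x) v(x) dx.
Integrate the LHS by parts once:
  ∫_0^5/2 −u'' v dx = −[u'(x) v(x)]_0^5/2 + ∫_0^5/2 u'(x) v'(x) dx.
Thus ∫_0^5/2 u'(x) v'(x) dx = ∫_0^5/2 f(x) v(x) dx + [u'(x) v(x)]_0^5/2.
Choose V so that boundary terms are either known or forced to vanish.
u has inhomogeneous Neumann u'(0) = -1, u'(5/2) = 2. [u' v]_0^5/2 = (2)·v(5/2) − (-1)·v(0) = 2·v(5/2) + v(0). Take V = H^1(0, 5/2); boundary term becomes part of RHS.
Weak formulation: find u (satisfying any essential BC) such that ∫_0^5/2 u'(x) v'(x) dx = ∫_0^5/2 f v dx + 2·v(5/2) + v(0) for all v ∈ V (Neumann data are natural BCs: they enter the RHS as boundary terms).
Substituting f(x) = -x^2 - x + 32/15, the right-hand side is ∫_0^5/2 (-x^2 - x + 32/15) v dx + 2·v(5/2) + v(0).
Compatibility check (pure Neumann): taking v ≡ 1 ∈ V gives 0 = ∫_0^5/2 f dx + (2) − (-1), i.e. ∫_0^5/2 f dx must equal u'(0) − u'(5/2) = -3. Indeed ∫_0^5/2 (-x^2 - x + 32/15) dx = -3, so the data are compatible. The solution is then unique only up to an additive constant (fix it e.g. by requiring ∫_0^5/2 u dx = 0).


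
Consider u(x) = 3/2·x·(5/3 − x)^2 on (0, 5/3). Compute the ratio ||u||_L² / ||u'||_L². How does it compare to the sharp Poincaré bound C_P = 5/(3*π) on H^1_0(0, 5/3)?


||u||_L² / ||u'||_L² = 5*sqrt(14)/42 < C_P = 5/(3*π).

u(x) = 3/2·x·(5/3 − x)^2, so u'(x) = (3*x - 5)*(9*x - 5)/6.
u(x) = 3/2·x·(5/3 − x)^2 vanishes at x = 0 and x = 5/3, so u ∈ H^1_0(0, 5/3). Differentiate via the product rule and integrate the resulting polynomials term by term.
  ∫_0^5/3 u² dx = ∫_0^5/3 (9*x^6/4 - 15*x^5 + 75*x^4/2 - 125*x^3/3 + 625*x^2/36) dx. Term by term:
    ∫_0^5/3 9*x^6/4 dx = 78125/6804;  ∫_0^5/3 -15*x^5 dx = -78125/1458;  ∫_0^5/3 75*x^4/2 dx = 15625/162;
    ∫_0^5/3 -125*x^3/3 dx = -78125/972;  ∫_0^5/3 625*x^2/36 dx = 78125/2916.
  Sum: 78125/6804 − 78125/1458 + 15625/162 − 78125/972 + 78125/2916 = 15625/20412.
  ∫_0^5/3 (u')² dx = ∫_0^5/3 (81*x^4/4 - 90*x^3 + 275*x^2/2 - 250*x/3 + 625/36) dx. Term by term:
    ∫_0^5/3 81*x^4/4 dx = 625/12;  ∫_0^5/3 -90*x^3 dx = -3125/18;  ∫_0^5/3 275*x^2/2 dx = 34375/162;
    ∫_0^5/3 -250*x/3 dx = -3125/27;  ∫_0^5/3 625/36 dx = 3125/108.
  Sum: 625/12 − 3125/18 + 34375/162 − 3125/27 + 3125/108 = 625/162.
∫_0^5/3 u² dx = 15625/20412, so ||u||_L² = 125*sqrt(7)/378.
∫_0^5/3 (u')² dx = 625/162, so ||u'||_L² = 25*sqrt(2)/18.
Ratio ||u||_L² / ||u'||_L² = 5*sqrt(14)/42.
Sharp Poincaré constant on H^1_0(0, 5/3) is C_P = L/π = 5/(3*π), achieved by sin(3*π/5·x).
A polynomial bump cannot attain the sharp Poincaré constant (only the first sine eigenfunction does), so the ratio is strictly less than C_P, consistent with ||u||_L² ≤ C_P ||u'||_L².


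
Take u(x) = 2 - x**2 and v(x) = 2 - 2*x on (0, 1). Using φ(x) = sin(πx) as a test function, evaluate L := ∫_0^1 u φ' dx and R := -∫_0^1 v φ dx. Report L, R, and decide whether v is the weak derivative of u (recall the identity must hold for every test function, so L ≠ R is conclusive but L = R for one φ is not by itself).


LHS = 2/π, RHS = -2/π. No, v is not the weak derivative of u.

u(x) = 2 - x**2, classical derivative u'(x) = -2*x.
φ(x) = sin(πx), so φ'(x) = π*cos(π*x).
Note φ(0) = φ(1) = 0, so the boundary term u·φ vanishes.
LHS = ∫_0^1 u(x) φ'(x) dx = ∫_0^1 (-π*x^2*cos(π*x) + 2*π*cos(π*x)) dx. Term by term:
  ∫_0^1 2*π*cos(π*x) dx = 0;  ∫_0^1 -π*x^2*cos(π*x) dx = 2/π.
Sum: 0 + 2/π = 2/π.
So LHS = 2/π.
∫_0^1 v(x) φ(x) dx = ∫_0^1 (-2*x*sin(π*x) + 2*sin(π*x)) dx. Term by term:
  ∫_0^1 2*sin(π*x) dx = 4/π;  ∫_0^1 -2*x*sin(π*x) dx = -2/π.
Sum: 4/π − 2/π = 2/π.
So RHS = -∫_0^1 v(x) φ(x) dx = -2/π.
LHS − RHS = 4/π ≠ 0, so the identity fails.
(For a valid weak derivative the identity must hold for EVERY test function, in particular this one. The failure shows v is NOT the weak derivative of u.)
Correct weak derivative would be u'(x) = -2*x.


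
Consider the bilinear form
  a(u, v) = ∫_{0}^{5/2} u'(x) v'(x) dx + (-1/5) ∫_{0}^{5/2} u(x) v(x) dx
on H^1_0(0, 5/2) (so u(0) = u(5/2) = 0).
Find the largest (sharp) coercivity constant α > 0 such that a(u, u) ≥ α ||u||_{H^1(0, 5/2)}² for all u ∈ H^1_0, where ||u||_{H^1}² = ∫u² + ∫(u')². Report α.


α = (-5 + 4*π^2)/(25 + 4*π^2)

Coercivity of a(·,·) on H^1_0(0, 5/2) means a(u, u) ≥ α ||u||_{H^1}² for every u ∈ H^1_0.
The interval has length L = 5/2, and Poincaré/coercivity depend only on L. Here a(u, u) = ∫(u')² + (-1/5)·∫u².
Here c = -1/5 < 0 with |c| < (π/L)² = 4*π^2/25, so coercivity still holds. The condition a(u,u) ≥ α||u||_{H^1}² reads (1−α)∫(u')² ≥ (α−c)∫u². Any admissible α is ≤ 1 (rapidly oscillating u have ∫u²/∫(u')² → 0), and α = 1 would force 0 ≥ (1−c)∫u², impossible since c < 1; so 1−α > 0. By the sharp Poincaré inequality on H^1_0 of an interval of length L, ∫(u')² ≥ (π/L)²∫u² with equality for the first sine mode sin(π(x−x₀)/L) (x₀ the left endpoint), so the inequality holds for all u iff (1−α)(π/L)² ≥ α − c, i.e. α ≤ ((π/L)² + c)/((π/L)² + 1) = (1 + c(L/π)²)/(1 + (L/π)²). (Direct route, valid since c ≤ 0: Poincaré gives c∫u² ≥ c(L/π)²∫(u')², so a(u,u) ≥ (1 + c(L/π)²)∫(u')², while ||u||_{H^1}² ≤ (1 + (L/π)²)∫(u')²; dividing yields the same α.) With (π/L)² = 4*π^2/25 and c = -1/5, the largest admissible constant is α = ((π/L)² + c)/((π/L)² + 1).
Simplifying, α = (-5 + 4*π^2)/(25 + 4*π^2).


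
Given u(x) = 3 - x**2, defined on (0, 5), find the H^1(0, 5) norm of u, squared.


||u||_{H^1}^2 = 1760/3

The H^1 norm (squared) on an interval (0, L) is
  ||u||_{H^1}^2 = ∫_0^L u(x)^2 dx + ∫_0^L u'(x)^2 dx.
Compute u'(x) = -2*x.
Then u(x)^2 = x**4 - 6*x**2 + 9 and u'(x)^2 = 4*x**2.
Integrate each monomial from 0 to 5 using ∫_0^5 c·x^n dx = c·5^(n+1)/(n+1):
  ∫_0^5 u(x)^2 dx = ∫_0^5 (x^4 - 6*x^2 + 9) dx. Term by term:
    ∫_0^5 x^4 dx = 625;  ∫_0^5 -6*x^2 dx = -250;  ∫_0^5 9 dx = 45.
  Sum: 625 − 250 + 45 = 420.
  ∫_0^5 u'(x)^2 dx = ∫_0^5 (4*x^2) dx. Term by term:
    ∫_0^5 4*x^2 dx = 500/3.
Adding: ||u||_{H^1}^2 = 420 + 500/3 = 1760/3.


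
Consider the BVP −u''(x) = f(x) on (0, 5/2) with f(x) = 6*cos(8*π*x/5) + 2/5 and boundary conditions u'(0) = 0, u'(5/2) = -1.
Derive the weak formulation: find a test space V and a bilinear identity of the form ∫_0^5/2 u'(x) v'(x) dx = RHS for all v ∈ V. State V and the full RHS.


V = H^1(0, 5/2) (v unrestricted at boundary; u is determined up to an additive constant); weak form: ∫_0^5/2 u'v' dx = ∫_0^5/2 (6*cos(8*π*x/5) + 2/5) v dx − v(5/2) for all v ∈ V.

Multiply both sides by a test function v and integrate from 0 to 5/2:
  ∫_0^5/2 −u''(x) v(x) dx = ∫_0^5/2 f(x) v(x) dx.
Integrate the LHS by parts once:
  ∫_0^5/2 −u'' v dx = −[u'(x) v(x)]_0^5/2 + ∫_0^5/2 u'(x) v'(x) dx.
Thus ∫_0^5/2 u'(x) v'(x) dx = ∫_0^5/2 f(x) v(x) dx + [u'(x) v(x)]_0^5/2.
Choose V so that boundary terms are either known or forced to vanish.
u has inhomogeneous Neumann u'(0) = 0, u'(5/2) = -1. [u' v]_0^5/2 = (-1)·v(5/2) − (0)·v(0) = − v(5/2). Take V = H^1(0, 5/2); boundary term becomes part of RHS.
Weak formulation: find u (satisfying any essential BC) such that ∫_0^5/2 u'(x) v'(x) dx = ∫_0^5/2 f v dx − v(5/2) for all v ∈ V (Neumann data are natural BCs: they enter the RHS as boundary terms).
Substituting f(x) = 6*cos(8*π*x/5) + 2/5, the right-hand side is ∫_0^5/2 (6*cos(8*π*x/5) + 2/5) v dx − v(5/2).
Compatibility check (pure Neumann): taking v ≡ 1 ∈ V gives 0 = ∫_0^5/2 f dx + (-1) − (0), i.e. ∫_0^5/2 f dx must equal u'(0) − u'(5/2) = 1. Indeed ∫_0^5/2 (6*cos(8*π*x/5) + 2/5) dx = 1, so the data are compatible. The solution is then unique only up to an additive constant (fix it e.g. by requiring ∫_0^5/2 u dx = 0).


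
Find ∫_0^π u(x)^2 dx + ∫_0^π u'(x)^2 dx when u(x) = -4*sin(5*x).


||u||_{H^1(0,π)}^2 = 208*π

u'(x) = -20*cos(5*x).
Expand u² and (u')² and integrate term by term on (0, π), using: for integers n ≥ 1, ∫_0^π sin²(nx) dx = ∫_0^π cos²(nx) dx = π/2; for n ≠ n', ∫_0^π sin(nx)sin(n'x) dx = ∫_0^π cos(nx)cos(n'x) dx = 0; and by product-to-sum, ∫_0^π sin(nx)cos(n'x) dx = ½∫_0^π [sin((n+n')x) + sin((n−n')x)] dx, which is 0 when n+n' is even and 2n/(n²−n'²) when n+n' is odd (it need not vanish on (0, π)).
  u² squared terms: (-4)²·∫sin(5x)² dx = 16·π/2 = 8*π.
  So ∫_0^π u² dx = 8*π.
  (u')² squared terms: (-20)²·∫cos(5x)² dx = 400·π/2 = 200*π.
  So ∫_0^π (u')² dx = 200*π.
||u||_{H^1}^2 = (8*π) + (200*π) = 208*π.


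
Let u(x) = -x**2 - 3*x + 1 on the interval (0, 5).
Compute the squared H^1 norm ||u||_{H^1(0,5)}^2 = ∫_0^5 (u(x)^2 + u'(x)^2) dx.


||u||_{H^1}^2 = 12875/6

The H^1 norm (squared) on an interval (0, L) is
  ||u||_{H^1}^2 = ∫_0^L u(x)^2 dx + ∫_0^L u'(x)^2 dx.
Compute u'(x) = -2*x - 3.
Then u(x)^2 = x**4 + 6*x**3 + 7*x**2 - 6*x + 1 and u'(x)^2 = 4*x**2 + 12*x + 9.
Integrate each monomial from 0 to 5 using ∫_0^5 c·x^n dx = c·5^(n+1)/(n+1):
  ∫_0^5 u(x)^2 dx = ∫_0^5 (x^4 + 6*x^3 + 7*x^2 - 6*x + 1) dx. Term by term:
    ∫_0^5 x^4 dx = 625;  ∫_0^5 6*x^3 dx = 1875/2;  ∫_0^5 7*x^2 dx = 875/3;
    ∫_0^5 -6*x dx = -75;  ∫_0^5 1 dx = 5.
  Sum: 625 + 1875/2 + 875/3 − 75 + 5 = 10705/6.
  ∫_0^5 u'(x)^2 dx = ∫_0^5 (4*x^2 + 12*x + 9) dx. Term by term:
    ∫_0^5 4*x^2 dx = 500/3;  ∫_0^5 12*x dx = 150;  ∫_0^5 9 dx = 45.
  Sum: 500/3 + 150 + 45 = 1085/3.
Adding: ||u||_{H^1}^2 = 10705/6 + 1085/3 = 12875/6.


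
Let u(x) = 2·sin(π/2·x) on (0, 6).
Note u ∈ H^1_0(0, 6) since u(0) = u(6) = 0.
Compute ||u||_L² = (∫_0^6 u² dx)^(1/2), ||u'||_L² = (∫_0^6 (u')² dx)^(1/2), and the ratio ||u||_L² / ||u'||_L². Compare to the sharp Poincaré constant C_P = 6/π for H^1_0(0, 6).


||u||_L² / ||u'||_L² = 2/π < C_P = 6/π.

u(x) = 2·sin(π/2·x), so u'(x) = π*cos(π*x/2).
Writing u(x) = A·sin(kπx/L) with A = 2 and k = 3, use ∫_0^L sin²(kπx/L) dx = L/2 and ∫_0^L cos²(kπx/L) dx = L/2.
u² = 4·sin²(π/2·x) and (u')² = π^2·cos²(π/2·x), and each of sin², cos² integrates to L/2 = 3 over (0, 6).
∫_0^6 u² dx = 12, so ||u||_L² = 2*sqrt(3).
∫_0^6 (u')² dx = 3*π^2, so ||u'||_L² = sqrt(3)*π.
Ratio ||u||_L² / ||u'||_L² = 2/π.
Sharp Poincaré constant on H^1_0(0, 6) is C_P = L/π = 6/π, achieved by sin(π/6·x).
This is the k = 3 harmonic; the ratio L/(kπ) is strictly less than C_P = L/π, consistent with the sharp inequality ||u||_L² ≤ C_P ||u'||_L².


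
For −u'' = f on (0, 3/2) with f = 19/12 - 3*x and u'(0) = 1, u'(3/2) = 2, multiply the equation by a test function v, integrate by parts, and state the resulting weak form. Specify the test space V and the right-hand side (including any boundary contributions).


V = H^1(0, 3/2) (v unrestricted at boundary; u is determined up to an additive constant); weak form: ∫_0^3/2 u'v' dx = ∫_0^3/2 (19/12 - 3*x) v dx + 2·v(3/2) − v(0) for all v ∈ V.

Multiply both sides by a test function v and integrate from 0 to 3/2:
  ∫_0^3/2 −u''(x) v(x) dx = ∫_0^3/2 f(x) v(x) dx.
Integrate the LHS by parts once:
  ∫_0^3/2 −u'' v dx = −[u'(x) v(x)]_0^3/2 + ∫_0^3/2 u'(x) v'(x) dx.
Thus ∫_0^3/2 u'(x) v'(x) dx = ∫_0^3/2 f(x) v(x) dx + [u'(x) v(x)]_0^3/2.
Choose V so that boundary terms are either known or forced to vanish.
u has inhomogeneous Neumann u'(0) = 1, u'(3/2) = 2. [u' v]_0^3/2 = (2)·v(3/2) − (1)·v(0) = 2·v(3/2) − v(0). Take V = H^1(0, 3/2); boundary term becomes part of RHS.
Weak formulation: find u (satisfying any essential BC) such that ∫_0^3/2 u'(x) v'(x) dx = ∫_0^3/2 f v dx + 2·v(3/2) − v(0) for all v ∈ V (Neumann data are natural BCs: they enter the RHS as boundary terms).
Substituting f(x) = 19/12 - 3*x, the right-hand side is ∫_0^3/2 (19/12 - 3*x) v dx + 2·v(3/2) − v(0).
Compatibility check (pure Neumann): taking v ≡ 1 ∈ V gives 0 = ∫_0^3/2 f dx + (2) − (1), i.e. ∫_0^3/2 f dx must equal u'(0) − u'(3/2) = -1. Indeed ∫_0^3/2 (19/12 - 3*x) dx = -1, so the data are compatible. The solution is then unique only up to an additive constant (fix it e.g. by requiring ∫_0^3/2 u dx = 0).
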